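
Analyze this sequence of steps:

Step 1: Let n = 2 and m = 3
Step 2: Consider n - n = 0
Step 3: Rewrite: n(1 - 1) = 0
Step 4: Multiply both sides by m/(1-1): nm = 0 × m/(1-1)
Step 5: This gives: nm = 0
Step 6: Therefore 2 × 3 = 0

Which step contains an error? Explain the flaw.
Step 4: Multiply both sides by m/(1-1): nm = 0 × m/(1-1)

Step 4 multiplies both sides by m/(1-1). However, 1-1 = 0, so this is multiplication by m/0, which is undefined. We cannot multiply by an undefined expression.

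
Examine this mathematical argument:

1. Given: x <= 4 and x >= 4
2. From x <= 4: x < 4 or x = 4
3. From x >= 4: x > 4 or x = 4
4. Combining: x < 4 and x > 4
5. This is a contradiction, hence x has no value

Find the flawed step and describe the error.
Step 4: Combining: x < 4 and x > 4

Step 4 incorrectly combines the conditions. From x <= 4 and x >= 4, the intersection is x = 4. The error treats the 'or' cases as 'and' requirements. The correct conclusion is that x = 4 is the unique solution, not that no solution exists.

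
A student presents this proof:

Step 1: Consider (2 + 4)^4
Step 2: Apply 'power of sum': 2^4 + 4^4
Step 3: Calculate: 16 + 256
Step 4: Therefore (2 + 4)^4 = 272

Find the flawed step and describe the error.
Step 2: Apply 'power of sum': 2^4 + 4^4

Step 2 incorrectly applies a non-existent rule '(a+b)^n = a^n + b^n'. This is false in general. The correct expansion uses the binomial theorem. The actual value is (2 + 4)^4 = 6^4 = 1296, not 272.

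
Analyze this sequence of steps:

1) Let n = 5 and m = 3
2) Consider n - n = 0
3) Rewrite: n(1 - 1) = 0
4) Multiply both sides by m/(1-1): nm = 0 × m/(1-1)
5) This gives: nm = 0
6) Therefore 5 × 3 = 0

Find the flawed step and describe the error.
Step 4: Multiply both sides by m/(1-1): nm = 0 × m/(1-1)

Step 4 multiplies both sides by m/(1-1). However, 1-1 = 0, so this is multiplication by m/0, which is undefined. We cannot multiply by an undefined expression.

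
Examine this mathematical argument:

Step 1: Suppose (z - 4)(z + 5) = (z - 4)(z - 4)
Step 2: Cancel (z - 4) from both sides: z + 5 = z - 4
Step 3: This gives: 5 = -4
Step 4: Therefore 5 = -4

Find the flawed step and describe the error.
Step 2: Cancel (z - 4) from both sides: z + 5 = z - 4

Step 2 cancels (z - 4) from both sides. This is only valid if (z - 4) ≠ 0, i.e., z ≠ 4. When z = 4, both sides equal zero regardless of the other factors. The correct approach requires considering z = 4 as a separate case.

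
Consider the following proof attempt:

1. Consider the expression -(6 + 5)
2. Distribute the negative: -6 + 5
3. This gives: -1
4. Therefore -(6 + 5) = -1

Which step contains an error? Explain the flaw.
Step 2: Distribute the negative: -6 + 5

Step 2 incorrectly distributes the negative sign. The correct distribution is -(6 + 5) = -6 - 5 = -11. The negative must be applied to both terms, not just the first. The error treats -(6 + 5) as -6 + 5, which equals -1 instead of -11.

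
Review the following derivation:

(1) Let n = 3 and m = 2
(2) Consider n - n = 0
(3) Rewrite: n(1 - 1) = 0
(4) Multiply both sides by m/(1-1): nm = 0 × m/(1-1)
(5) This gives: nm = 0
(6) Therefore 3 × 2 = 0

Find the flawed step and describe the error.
Step 4: Multiply both sides by m/(1-1): nm = 0 × m/(1-1)

Step 4 multiplies both sides by m/(1-1). However, 1-1 = 0, so this is multiplication by m/0, which is undefined. We cannot multiply by an undefined expression.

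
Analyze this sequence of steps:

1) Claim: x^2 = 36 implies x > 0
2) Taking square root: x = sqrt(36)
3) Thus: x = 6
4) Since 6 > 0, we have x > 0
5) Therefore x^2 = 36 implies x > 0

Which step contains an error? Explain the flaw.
Step 2: Taking square root: x = sqrt(36)

Step 2 takes the square root and assumes the positive root only. The equation x^2 = 36 actually has two solutions: x = 6 and x = -6. The proof silently assumes x > 0 without justification, then uses this assumption to conclude x > 0, which is circular. The counterexample x = -6 shows the claim is false.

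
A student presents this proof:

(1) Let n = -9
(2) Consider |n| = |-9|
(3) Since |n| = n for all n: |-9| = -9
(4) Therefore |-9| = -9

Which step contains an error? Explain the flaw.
Step 3: Since |n| = n for all n: |-9| = -9

Step 3 incorrectly states that |n| = n for all n. The correct definition is |n| = n when n >= 0, and |n| = -n when n < 0. Since -9 < 0, we have |-9| = -(-9) = 9, not -9.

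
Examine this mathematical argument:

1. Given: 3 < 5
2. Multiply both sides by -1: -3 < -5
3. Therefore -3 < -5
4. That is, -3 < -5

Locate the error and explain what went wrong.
Step 2: Multiply both sides by -1: -3 < -5

Step 2 multiplies both sides by -1 but fails to reverse the inequality sign. When multiplying (or dividing) an inequality by a negative number, the direction must be reversed. Since 3 < 5, we should get -3 > -5, i.e., -3 > -5.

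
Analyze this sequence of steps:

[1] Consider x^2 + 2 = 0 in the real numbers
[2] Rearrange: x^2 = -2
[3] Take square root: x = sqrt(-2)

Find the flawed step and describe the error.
Step 3: Take square root: x = sqrt(-2)

Step 3 takes the square root of -2, which is negative. In the real number system, the square root of a negative number is undefined. The equation x^2 + 2 = 0 has no real solutions. Square roots of negative numbers only exist in the complex numbers.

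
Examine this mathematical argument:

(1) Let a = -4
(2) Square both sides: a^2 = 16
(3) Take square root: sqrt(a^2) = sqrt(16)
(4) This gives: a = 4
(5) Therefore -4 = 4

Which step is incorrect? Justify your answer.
Step 4: This gives: a = 4

Step 4 incorrectly states that sqrt(a^2) = a. The correct identity is sqrt(a^2) = |a|. Since a = -4 < 0, we have sqrt(a^2) = |-4| = 4, not a = -4.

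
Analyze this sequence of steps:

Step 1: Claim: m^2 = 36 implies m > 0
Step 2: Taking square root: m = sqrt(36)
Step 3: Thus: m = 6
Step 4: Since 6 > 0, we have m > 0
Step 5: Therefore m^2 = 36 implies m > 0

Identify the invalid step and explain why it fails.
Step 2: Taking square root: m = sqrt(36)

Step 2 takes the square root and assumes the positive root only. The equation m^2 = 36 actually has two solutions: m = 6 and m = -6. The proof silently assumes m > 0 without justification, then uses this assumption to conclude m > 0, which is circular. The counterexample m = -6 shows the claim is false.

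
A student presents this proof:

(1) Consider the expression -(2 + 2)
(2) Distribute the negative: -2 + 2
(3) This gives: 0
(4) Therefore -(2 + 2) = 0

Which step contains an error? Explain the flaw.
Step 2: Distribute the negative: -2 + 2

Step 2 incorrectly distributes the negative sign. The correct distribution is -(2 + 2) = -2 - 2 = -4. The negative must be applied to both terms, not just the first. The error treats -(2 + 2) as -2 + 2, which equals 0 instead of -4.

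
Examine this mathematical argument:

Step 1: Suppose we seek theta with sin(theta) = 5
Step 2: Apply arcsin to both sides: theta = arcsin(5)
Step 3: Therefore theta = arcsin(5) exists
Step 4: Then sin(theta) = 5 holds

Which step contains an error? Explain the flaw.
Step 2: Apply arcsin to both sides: theta = arcsin(5)

Step 2 applies arcsin to 5. However, arcsin(x) is only defined for x in [-1, 1] because sin(theta) can only produce values in that range. Since |5| > 1, arcsin(5) is undefined. There is no angle whose sine equals 5.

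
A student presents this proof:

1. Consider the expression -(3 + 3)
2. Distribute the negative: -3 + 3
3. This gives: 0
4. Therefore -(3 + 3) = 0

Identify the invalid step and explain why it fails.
Step 2: Distribute the negative: -3 + 3

Step 2 incorrectly distributes the negative sign. The correct distribution is -(3 + 3) = -3 - 3 = -6. The negative must be applied to both terms, not just the first. The error treats -(3 + 3) as -3 + 3, which equals 0 instead of -6.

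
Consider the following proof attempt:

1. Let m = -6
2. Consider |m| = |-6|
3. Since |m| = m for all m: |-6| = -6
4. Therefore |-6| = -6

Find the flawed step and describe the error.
Step 3: Since |m| = m for all m: |-6| = -6

Step 3 incorrectly states that |m| = m for all m. The correct definition is |m| = m when m >= 0, and |m| = -m when m < 0. Since -6 < 0, we have |-6| = -(-6) = 6, not -6.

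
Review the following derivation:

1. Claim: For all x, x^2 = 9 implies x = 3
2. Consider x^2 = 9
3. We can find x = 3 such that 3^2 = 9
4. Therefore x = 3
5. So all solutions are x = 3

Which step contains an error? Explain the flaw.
Step 4: Therefore x = 3

Step 4 incorrectly concludes that x = 3 is the only solution. The proof shows that x = 3 is A solution (existence), but does not show it is the ONLY solution (uniqueness). In fact, x = -3 is also a solution since (-3)^2 = 9. Finding one solution doesn't prove there are no others.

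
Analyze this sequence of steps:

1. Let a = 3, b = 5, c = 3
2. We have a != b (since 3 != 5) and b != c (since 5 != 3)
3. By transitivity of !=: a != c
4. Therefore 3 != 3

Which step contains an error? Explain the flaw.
Step 3: By transitivity of !=: a != c

Step 3 incorrectly applies transitivity to the '!=' relation. Transitivity states: if a R b and b R c, then a R c. However, '!=' is not transitive. Counterexample: 3 != 5 and 5 != 3, but 3 = 3 (both equal 3). Transitivity holds for relations like <, <=, =, but not for !=.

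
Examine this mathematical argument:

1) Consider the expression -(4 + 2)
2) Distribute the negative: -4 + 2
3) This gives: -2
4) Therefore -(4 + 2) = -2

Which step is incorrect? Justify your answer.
Step 2: Distribute the negative: -4 + 2

Step 2 incorrectly distributes the negative sign. The correct distribution is -(4 + 2) = -4 - 2 = -6. The negative must be applied to both terms, not just the first. The error treats -(4 + 2) as -4 + 2, which equals -2 instead of -6.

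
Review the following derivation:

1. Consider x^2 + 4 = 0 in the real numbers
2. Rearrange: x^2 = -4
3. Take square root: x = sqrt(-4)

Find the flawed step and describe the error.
Step 3: Take square root: x = sqrt(-4)

Step 3 takes the square root of -4, which is negative. In the real number system, the square root of a negative number is undefined. The equation x^2 + 4 = 0 has no real solutions. Square roots of negative numbers only exist in the complex numbers.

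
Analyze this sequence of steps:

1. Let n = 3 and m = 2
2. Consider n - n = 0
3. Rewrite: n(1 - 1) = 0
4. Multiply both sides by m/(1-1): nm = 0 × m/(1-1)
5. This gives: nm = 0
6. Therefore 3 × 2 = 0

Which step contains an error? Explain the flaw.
Step 4: Multiply both sides by m/(1-1): nm = 0 × m/(1-1)

Step 4 multiplies both sides by m/(1-1). However, 1-1 = 0, so this is multiplication by m/0, which is undefined. We cannot multiply by an undefined expression.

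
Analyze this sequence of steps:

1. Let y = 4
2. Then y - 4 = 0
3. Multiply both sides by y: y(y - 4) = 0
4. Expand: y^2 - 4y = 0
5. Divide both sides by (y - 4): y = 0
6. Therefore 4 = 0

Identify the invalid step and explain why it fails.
Step 5: Divide both sides by (y - 4): y = 0

Step 5 divides both sides by (y - 4). However, since y = 4, we have (y - 4) = 0. Division by zero is undefined, making this step invalid.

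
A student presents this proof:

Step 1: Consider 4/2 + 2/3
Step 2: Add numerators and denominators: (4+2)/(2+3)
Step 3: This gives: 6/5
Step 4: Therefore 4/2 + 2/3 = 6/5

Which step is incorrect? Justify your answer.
Step 2: Add numerators and denominators: (4+2)/(2+3)

Step 2 incorrectly adds fractions by separately adding numerators and denominators. This is wrong. The correct method requires a common denominator: 4/2 + 2/3 = (4×3 + 2×2)/(2×3) = 16/6 = 8/3. The method used gives 6/5, which is different.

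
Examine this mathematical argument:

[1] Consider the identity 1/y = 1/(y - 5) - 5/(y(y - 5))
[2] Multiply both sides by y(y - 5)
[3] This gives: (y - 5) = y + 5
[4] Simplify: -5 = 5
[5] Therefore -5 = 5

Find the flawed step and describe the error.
Step 3: This gives: (y - 5) = y + 5

Step 3 makes a sign error when clearing denominators. Multiplying -5/(y(y - 5)) by y(y - 5) gives -5, not +5. The correct result is (y - 5) = y - 5, which is trivially true, not (y - 5) = y + 5. (Step 1 is a valid identity: 1/(y - 5) - 5/(y(y - 5)) = (y - 5)/(y(y - 5)) = 1/y.)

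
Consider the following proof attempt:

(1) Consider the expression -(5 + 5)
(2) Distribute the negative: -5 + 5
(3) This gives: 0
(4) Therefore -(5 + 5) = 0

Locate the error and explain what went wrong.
Step 2: Distribute the negative: -5 + 5

Step 2 incorrectly distributes the negative sign. The correct distribution is -(5 + 5) = -5 - 5 = -10. The negative must be applied to both terms, not just the first. The error treats -(5 + 5) as -5 + 5, which equals 0 instead of -10.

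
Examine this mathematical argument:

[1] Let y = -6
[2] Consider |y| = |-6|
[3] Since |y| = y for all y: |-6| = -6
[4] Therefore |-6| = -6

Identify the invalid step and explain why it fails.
Step 3: Since |y| = y for all y: |-6| = -6

Step 3 incorrectly states that |y| = y for all y. The correct definition is |y| = y when y >= 0, and |y| = -y when y < 0. Since -6 < 0, we have |-6| = -(-6) = 6, not -6.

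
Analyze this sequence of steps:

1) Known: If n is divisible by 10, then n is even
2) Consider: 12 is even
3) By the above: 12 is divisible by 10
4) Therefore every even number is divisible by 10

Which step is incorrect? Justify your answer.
Step 3: By the above: 12 is divisible by 10

Step 3 commits the fallacy of affirming the consequent. The known fact 'divisible by 10 → even' does NOT imply 'even → divisible by 10'. That would be the converse, which is false. For example, 12 is even but 12 ÷ 10 = 1.20, which is not an integer.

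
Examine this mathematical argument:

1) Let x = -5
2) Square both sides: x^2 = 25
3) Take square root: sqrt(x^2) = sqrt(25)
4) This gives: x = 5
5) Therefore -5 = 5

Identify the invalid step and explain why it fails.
Step 4: This gives: x = 5

Step 4 incorrectly states that sqrt(x^2) = x. The correct identity is sqrt(x^2) = |x|. Since x = -5 < 0, we have sqrt(x^2) = |-5| = 5, not x = -5.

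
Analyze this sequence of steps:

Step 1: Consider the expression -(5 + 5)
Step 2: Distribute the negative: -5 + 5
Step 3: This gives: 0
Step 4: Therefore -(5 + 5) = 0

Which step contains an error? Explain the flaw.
Step 2: Distribute the negative: -5 + 5

Step 2 incorrectly distributes the negative sign. The correct distribution is -(5 + 5) = -5 - 5 = -10. The negative must be applied to both terms, not just the first. The error treats -(5 + 5) as -5 + 5, which equals 0 instead of -10.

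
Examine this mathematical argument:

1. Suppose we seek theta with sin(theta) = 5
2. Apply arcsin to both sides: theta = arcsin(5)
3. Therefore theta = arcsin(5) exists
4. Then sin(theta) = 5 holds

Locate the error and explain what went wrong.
Step 2: Apply arcsin to both sides: theta = arcsin(5)

Step 2 applies arcsin to 5. However, arcsin(x) is only defined for x in [-1, 1] because sin(theta) can only produce values in that range. Since |5| > 1, arcsin(5) is undefined. There is no angle whose sine equals 5.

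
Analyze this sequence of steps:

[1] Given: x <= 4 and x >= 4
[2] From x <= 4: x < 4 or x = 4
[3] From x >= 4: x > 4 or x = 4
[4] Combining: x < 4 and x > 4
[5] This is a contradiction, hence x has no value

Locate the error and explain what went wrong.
Step 4: Combining: x < 4 and x > 4

Step 4 incorrectly combines the conditions. From x <= 4 and x >= 4, the intersection is x = 4. The error treats the 'or' cases as 'and' requirements. The correct conclusion is that x = 4 is the unique solution, not that no solution exists.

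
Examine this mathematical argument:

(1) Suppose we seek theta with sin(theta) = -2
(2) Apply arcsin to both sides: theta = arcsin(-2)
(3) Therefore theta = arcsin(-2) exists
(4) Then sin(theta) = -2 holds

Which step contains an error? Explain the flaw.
Step 2: Apply arcsin to both sides: theta = arcsin(-2)

Step 2 applies arcsin to -2. However, arcsin(x) is only defined for x in [-1, 1] because sin(theta) can only produce values in that range. Since |-2| > 1, arcsin(-2) is undefined. There is no angle whose sine equals -2.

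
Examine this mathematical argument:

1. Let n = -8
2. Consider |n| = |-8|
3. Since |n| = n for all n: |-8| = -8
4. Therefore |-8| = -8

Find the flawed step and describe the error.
Step 3: Since |n| = n for all n: |-8| = -8

Step 3 incorrectly states that |n| = n for all n. The correct definition is |n| = n when n >= 0, and |n| = -n when n < 0. Since -8 < 0, we have |-8| = -(-8) = 8, not -8.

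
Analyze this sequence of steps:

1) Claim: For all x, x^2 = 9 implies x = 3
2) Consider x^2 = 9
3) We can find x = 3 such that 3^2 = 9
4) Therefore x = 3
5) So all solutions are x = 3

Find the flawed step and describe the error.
Step 4: Therefore x = 3

Step 4 incorrectly concludes that x = 3 is the only solution. The proof shows that x = 3 is A solution (existence), but does not show it is the ONLY solution (uniqueness). In fact, x = -3 is also a solution since (-3)^2 = 9. Finding one solution doesn't prove there are no others.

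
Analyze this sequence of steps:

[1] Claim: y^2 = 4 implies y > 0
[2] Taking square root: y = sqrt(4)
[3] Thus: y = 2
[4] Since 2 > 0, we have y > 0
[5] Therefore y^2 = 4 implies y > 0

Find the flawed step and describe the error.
Step 2: Taking square root: y = sqrt(4)

Step 2 takes the square root and assumes the positive root only. The equation y^2 = 4 actually has two solutions: y = 2 and y = -2. The proof silently assumes y > 0 without justification, then uses this assumption to conclude y > 0, which is circular. The counterexample y = -2 shows the claim is false.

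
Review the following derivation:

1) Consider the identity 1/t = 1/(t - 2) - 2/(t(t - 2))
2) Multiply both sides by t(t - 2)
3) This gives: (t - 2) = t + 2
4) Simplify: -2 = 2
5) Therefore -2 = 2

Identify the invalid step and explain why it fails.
Step 3: This gives: (t - 2) = t + 2

Step 3 makes a sign error when clearing denominators. Multiplying -2/(t(t - 2)) by t(t - 2) gives -2, not +2. The correct result is (t - 2) = t - 2, which is trivially true, not (t - 2) = t + 2. (Step 1 is a valid identity: 1/(t - 2) - 2/(t(t - 2)) = (t - 2)/(t(t - 2)) = 1/t.)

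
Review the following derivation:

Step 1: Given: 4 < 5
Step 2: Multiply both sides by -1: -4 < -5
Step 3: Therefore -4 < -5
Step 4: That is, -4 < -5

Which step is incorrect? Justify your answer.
Step 2: Multiply both sides by -1: -4 < -5

Step 2 multiplies both sides by -1 but fails to reverse the inequality sign. When multiplying (or dividing) an inequality by a negative number, the direction must be reversed. Since 4 < 5, we should get -4 > -5, i.e., -4 > -5.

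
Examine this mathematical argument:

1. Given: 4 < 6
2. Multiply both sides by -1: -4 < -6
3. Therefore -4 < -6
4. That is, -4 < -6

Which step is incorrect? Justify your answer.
Step 2: Multiply both sides by -1: -4 < -6

Step 2 multiplies both sides by -1 but fails to reverse the inequality sign. When multiplying (or dividing) an inequality by a negative number, the direction must be reversed. Since 4 < 6, we should get -4 > -6, i.e., -4 > -6.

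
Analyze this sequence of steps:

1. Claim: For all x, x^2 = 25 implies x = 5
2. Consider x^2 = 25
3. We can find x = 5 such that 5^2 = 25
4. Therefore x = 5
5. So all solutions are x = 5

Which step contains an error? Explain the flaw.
Step 4: Therefore x = 5

Step 4 incorrectly concludes that x = 5 is the only solution. The proof shows that x = 5 is A solution (existence), but does not show it is the ONLY solution (uniqueness). In fact, x = -5 is also a solution since (-5)^2 = 25. Finding one solution doesn't prove there are no others.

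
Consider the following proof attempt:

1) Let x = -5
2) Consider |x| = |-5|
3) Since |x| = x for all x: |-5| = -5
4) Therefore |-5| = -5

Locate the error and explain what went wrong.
Step 3: Since |x| = x for all x: |-5| = -5

Step 3 incorrectly states that |x| = x for all x. The correct definition is |x| = x when x >= 0, and |x| = -x when x < 0. Since -5 < 0, we have |-5| = -(-5) = 5, not -5.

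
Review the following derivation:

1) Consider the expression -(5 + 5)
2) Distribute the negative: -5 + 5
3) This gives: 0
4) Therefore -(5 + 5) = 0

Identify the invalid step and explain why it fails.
Step 2: Distribute the negative: -5 + 5

Step 2 incorrectly distributes the negative sign. The correct distribution is -(5 + 5) = -5 - 5 = -10. The negative must be applied to both terms, not just the first. The error treats -(5 + 5) as -5 + 5, which equals 0 instead of -10.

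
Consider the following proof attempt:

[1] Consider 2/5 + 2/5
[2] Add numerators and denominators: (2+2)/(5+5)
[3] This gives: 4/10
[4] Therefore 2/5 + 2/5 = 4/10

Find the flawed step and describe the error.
Step 2: Add numerators and denominators: (2+2)/(5+5)

Step 2 incorrectly adds fractions by separately adding numerators and denominators. This is wrong. The correct method requires a common denominator: 2/5 + 2/5 = (2×5 + 2×5)/(5×5) = 20/25 = 4/5. The method used gives 4/10, which is different.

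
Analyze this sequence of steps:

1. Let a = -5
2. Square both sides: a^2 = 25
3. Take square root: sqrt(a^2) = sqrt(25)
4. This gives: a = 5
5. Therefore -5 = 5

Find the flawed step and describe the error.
Step 4: This gives: a = 5

Step 4 incorrectly states that sqrt(a^2) = a. The correct identity is sqrt(a^2) = |a|. Since a = -5 < 0, we have sqrt(a^2) = |-5| = 5, not a = -5.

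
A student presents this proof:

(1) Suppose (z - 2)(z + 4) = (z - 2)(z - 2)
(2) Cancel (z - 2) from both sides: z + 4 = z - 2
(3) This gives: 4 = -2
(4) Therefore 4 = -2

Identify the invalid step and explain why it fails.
Step 2: Cancel (z - 2) from both sides: z + 4 = z - 2

Step 2 cancels (z - 2) from both sides. This is only valid if (z - 2) ≠ 0, i.e., z ≠ 2. When z = 2, both sides equal zero regardless of the other factors. The correct approach requires considering z = 2 as a separate case.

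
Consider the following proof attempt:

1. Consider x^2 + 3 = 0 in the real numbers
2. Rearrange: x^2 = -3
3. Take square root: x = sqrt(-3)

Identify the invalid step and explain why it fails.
Step 3: Take square root: x = sqrt(-3)

Step 3 takes the square root of -3, which is negative. In the real number system, the square root of a negative number is undefined. The equation x^2 + 3 = 0 has no real solutions. Square roots of negative numbers only exist in the complex numbers.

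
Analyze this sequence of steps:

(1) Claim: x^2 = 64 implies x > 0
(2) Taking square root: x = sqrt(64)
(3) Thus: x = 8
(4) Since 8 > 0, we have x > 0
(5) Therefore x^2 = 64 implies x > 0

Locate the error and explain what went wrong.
Step 2: Taking square root: x = sqrt(64)

Step 2 takes the square root and assumes the positive root only. The equation x^2 = 64 actually has two solutions: x = 8 and x = -8. The proof silently assumes x > 0 without justification, then uses this assumption to conclude x > 0, which is circular. The counterexample x = -8 shows the claim is false.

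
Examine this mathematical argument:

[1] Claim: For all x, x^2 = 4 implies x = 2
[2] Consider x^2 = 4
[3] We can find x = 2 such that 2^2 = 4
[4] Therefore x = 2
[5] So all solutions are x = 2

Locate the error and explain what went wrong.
Step 4: Therefore x = 2

Step 4 incorrectly concludes that x = 2 is the only solution. The proof shows that x = 2 is A solution (existence), but does not show it is the ONLY solution (uniqueness). In fact, x = -2 is also a solution since (-2)^2 = 4. Finding one solution doesn't prove there are no others.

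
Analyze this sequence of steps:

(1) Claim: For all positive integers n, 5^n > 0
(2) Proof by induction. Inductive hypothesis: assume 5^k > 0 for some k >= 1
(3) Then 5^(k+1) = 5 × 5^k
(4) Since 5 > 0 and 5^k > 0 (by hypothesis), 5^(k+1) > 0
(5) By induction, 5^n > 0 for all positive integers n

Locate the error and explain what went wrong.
Step 5: By induction, 5^n > 0 for all positive integers n

Step 5 concludes the proof by induction, but no base case was ever established. A valid induction proof requires: (1) a base case proving 5^1 > 0, and (2) an inductive step showing IF 5^k > 0 THEN 5^(k+1) > 0. Steps 2-4 correctly establish the inductive step, but without the base case the conclusion in step 5 does not follow.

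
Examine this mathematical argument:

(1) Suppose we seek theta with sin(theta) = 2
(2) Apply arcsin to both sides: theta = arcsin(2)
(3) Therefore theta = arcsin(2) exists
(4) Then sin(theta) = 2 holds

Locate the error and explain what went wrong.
Step 2: Apply arcsin to both sides: theta = arcsin(2)

Step 2 applies arcsin to 2. However, arcsin(x) is only defined for x in [-1, 1] because sin(theta) can only produce values in that range. Since |2| > 1, arcsin(2) is undefined. There is no angle whose sine equals 2.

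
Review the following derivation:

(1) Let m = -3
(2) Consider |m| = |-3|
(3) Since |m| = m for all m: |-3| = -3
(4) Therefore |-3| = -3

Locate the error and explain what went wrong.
Step 3: Since |m| = m for all m: |-3| = -3

Step 3 incorrectly states that |m| = m for all m. The correct definition is |m| = m when m >= 0, and |m| = -m when m < 0. Since -3 < 0, we have |-3| = -(-3) = 3, not -3.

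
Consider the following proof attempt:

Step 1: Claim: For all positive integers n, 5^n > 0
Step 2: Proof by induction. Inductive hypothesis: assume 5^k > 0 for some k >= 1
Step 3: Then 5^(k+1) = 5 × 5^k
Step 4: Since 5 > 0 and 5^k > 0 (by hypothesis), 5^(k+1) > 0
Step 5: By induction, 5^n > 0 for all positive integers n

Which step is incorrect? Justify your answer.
Step 5: By induction, 5^n > 0 for all positive integers n

Step 5 concludes the proof by induction, but no base case was ever established. A valid induction proof requires: (1) a base case proving 5^1 > 0, and (2) an inductive step showing IF 5^k > 0 THEN 5^(k+1) > 0. Steps 2-4 correctly establish the inductive step, but without the base case the conclusion in step 5 does not follow.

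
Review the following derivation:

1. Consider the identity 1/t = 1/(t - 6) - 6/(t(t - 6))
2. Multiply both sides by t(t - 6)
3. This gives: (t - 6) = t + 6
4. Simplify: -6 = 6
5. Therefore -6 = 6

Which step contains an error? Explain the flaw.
Step 3: This gives: (t - 6) = t + 6

Step 3 makes a sign error when clearing denominators. Multiplying -6/(t(t - 6)) by t(t - 6) gives -6, not +6. The correct result is (t - 6) = t - 6, which is trivially true, not (t - 6) = t + 6. (Step 1 is a valid identity: 1/(t - 6) - 6/(t(t - 6)) = (t - 6)/(t(t - 6)) = 1/t.)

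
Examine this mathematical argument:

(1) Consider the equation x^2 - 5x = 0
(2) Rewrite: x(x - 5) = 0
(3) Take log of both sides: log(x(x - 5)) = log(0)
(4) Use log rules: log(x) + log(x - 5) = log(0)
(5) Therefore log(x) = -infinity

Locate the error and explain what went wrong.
Step 3: Take log of both sides: log(x(x - 5)) = log(0)

Step 3 takes the logarithm of both sides, resulting in log(0) on the right side. The logarithm is only defined for positive numbers; log(0) is undefined (approaches negative infinity). This operation is invalid.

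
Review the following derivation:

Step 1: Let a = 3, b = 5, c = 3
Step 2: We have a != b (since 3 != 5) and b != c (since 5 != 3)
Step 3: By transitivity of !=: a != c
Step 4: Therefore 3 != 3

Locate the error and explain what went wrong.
Step 3: By transitivity of !=: a != c

Step 3 incorrectly applies transitivity to the '!=' relation. Transitivity states: if a R b and b R c, then a R c. However, '!=' is not transitive. Counterexample: 3 != 5 and 5 != 3, but 3 = 3 (both equal 3). Transitivity holds for relations like <, <=, =, but not for !=.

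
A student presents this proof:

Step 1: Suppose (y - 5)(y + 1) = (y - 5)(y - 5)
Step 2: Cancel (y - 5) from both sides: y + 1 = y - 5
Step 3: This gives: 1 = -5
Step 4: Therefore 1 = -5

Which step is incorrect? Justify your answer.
Step 2: Cancel (y - 5) from both sides: y + 1 = y - 5

Step 2 cancels (y - 5) from both sides. This is only valid if (y - 5) ≠ 0, i.e., y ≠ 5. When y = 5, both sides equal zero regardless of the other factors. The correct approach requires considering y = 5 as a separate case.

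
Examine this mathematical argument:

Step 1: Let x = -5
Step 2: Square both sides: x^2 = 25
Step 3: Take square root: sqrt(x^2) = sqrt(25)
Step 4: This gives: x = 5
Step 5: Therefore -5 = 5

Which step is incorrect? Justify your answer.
Step 4: This gives: x = 5

Step 4 incorrectly states that sqrt(x^2) = x. The correct identity is sqrt(x^2) = |x|. Since x = -5 < 0, we have sqrt(x^2) = |-5| = 5, not x = -5.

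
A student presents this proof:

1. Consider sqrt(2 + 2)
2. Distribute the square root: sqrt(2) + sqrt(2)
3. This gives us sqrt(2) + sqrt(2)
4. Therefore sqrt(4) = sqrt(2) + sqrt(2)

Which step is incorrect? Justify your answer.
Step 2: Distribute the square root: sqrt(2) + sqrt(2)

Step 2 incorrectly 'distributes' the square root over addition. The square root function does not distribute: sqrt(a + b) ≠ sqrt(a) + sqrt(b). In fact, sqrt(2 + 2) = sqrt(4) ≈ 2.0000, while sqrt(2) + sqrt(2) ≈ 2.8284.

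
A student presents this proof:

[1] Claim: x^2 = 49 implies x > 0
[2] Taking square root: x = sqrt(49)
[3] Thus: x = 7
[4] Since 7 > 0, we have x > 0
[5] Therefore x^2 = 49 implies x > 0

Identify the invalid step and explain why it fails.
Step 2: Taking square root: x = sqrt(49)

Step 2 takes the square root and assumes the positive root only. The equation x^2 = 49 actually has two solutions: x = 7 and x = -7. The proof silently assumes x > 0 without justification, then uses this assumption to conclude x > 0, which is circular. The counterexample x = -7 shows the claim is false.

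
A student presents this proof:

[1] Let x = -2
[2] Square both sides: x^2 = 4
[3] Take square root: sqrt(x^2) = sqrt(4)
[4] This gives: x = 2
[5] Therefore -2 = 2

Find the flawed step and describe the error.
Step 4: This gives: x = 2

Step 4 incorrectly states that sqrt(x^2) = x. The correct identity is sqrt(x^2) = |x|. Since x = -2 < 0, we have sqrt(x^2) = |-2| = 2, not x = -2.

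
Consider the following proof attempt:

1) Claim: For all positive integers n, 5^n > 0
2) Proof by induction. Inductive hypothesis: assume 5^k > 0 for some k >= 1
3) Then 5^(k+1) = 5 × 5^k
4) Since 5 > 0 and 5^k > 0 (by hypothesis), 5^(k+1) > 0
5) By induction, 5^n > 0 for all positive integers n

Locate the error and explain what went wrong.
Step 5: By induction, 5^n > 0 for all positive integers n

Step 5 concludes the proof by induction, but no base case was ever established. A valid induction proof requires: (1) a base case proving 5^1 > 0, and (2) an inductive step showing IF 5^k > 0 THEN 5^(k+1) > 0. Steps 2-4 correctly establish the inductive step, but without the base case the conclusion in step 5 does not follow.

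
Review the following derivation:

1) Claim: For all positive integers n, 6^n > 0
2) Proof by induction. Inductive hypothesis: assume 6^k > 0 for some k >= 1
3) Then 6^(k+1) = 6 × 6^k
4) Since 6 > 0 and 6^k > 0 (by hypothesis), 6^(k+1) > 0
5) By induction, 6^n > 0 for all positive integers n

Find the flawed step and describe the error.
Step 5: By induction, 6^n > 0 for all positive integers n

Step 5 concludes the proof by induction, but no base case was ever established. A valid induction proof requires: (1) a base case proving 6^1 > 0, and (2) an inductive step showing IF 6^k > 0 THEN 6^(k+1) > 0. Steps 2-4 correctly establish the inductive step, but without the base case the conclusion in step 5 does not follow.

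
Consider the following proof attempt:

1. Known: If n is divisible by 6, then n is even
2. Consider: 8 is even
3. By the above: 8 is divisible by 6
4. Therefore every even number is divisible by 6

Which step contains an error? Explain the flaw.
Step 3: By the above: 8 is divisible by 6

Step 3 commits the fallacy of affirming the consequent. The known fact 'divisible by 6 → even' does NOT imply 'even → divisible by 6'. That would be the converse, which is false. For example, 8 is even but 8 ÷ 6 = 1.33, which is not an integer.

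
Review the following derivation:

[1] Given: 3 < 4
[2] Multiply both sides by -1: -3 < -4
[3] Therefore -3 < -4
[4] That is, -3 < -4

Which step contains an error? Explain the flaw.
Step 2: Multiply both sides by -1: -3 < -4

Step 2 multiplies both sides by -1 but fails to reverse the inequality sign. When multiplying (or dividing) an inequality by a negative number, the direction must be reversed. Since 3 < 4, we should get -3 > -4, i.e., -3 > -4.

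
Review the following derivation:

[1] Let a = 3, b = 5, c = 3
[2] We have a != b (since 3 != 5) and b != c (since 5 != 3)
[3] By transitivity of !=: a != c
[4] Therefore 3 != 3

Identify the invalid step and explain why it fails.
Step 3: By transitivity of !=: a != c

Step 3 incorrectly applies transitivity to the '!=' relation. Transitivity states: if a R b and b R c, then a R c. However, '!=' is not transitive. Counterexample: 3 != 5 and 5 != 3, but 3 = 3 (both equal 3). Transitivity holds for relations like <, <=, =, but not for !=.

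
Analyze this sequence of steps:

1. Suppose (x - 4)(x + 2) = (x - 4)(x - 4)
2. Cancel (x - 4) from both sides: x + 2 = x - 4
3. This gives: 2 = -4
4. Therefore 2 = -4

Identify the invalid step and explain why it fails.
Step 2: Cancel (x - 4) from both sides: x + 2 = x - 4

Step 2 cancels (x - 4) from both sides. This is only valid if (x - 4) ≠ 0, i.e., x ≠ 4. When x = 4, both sides equal zero regardless of the other factors. The correct approach requires considering x = 4 as a separate case.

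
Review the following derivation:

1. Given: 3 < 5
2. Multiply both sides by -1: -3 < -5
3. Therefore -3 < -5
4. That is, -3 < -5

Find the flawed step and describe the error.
Step 2: Multiply both sides by -1: -3 < -5

Step 2 multiplies both sides by -1 but fails to reverse the inequality sign. When multiplying (or dividing) an inequality by a negative number, the direction must be reversed. Since 3 < 5, we should get -3 > -5, i.e., -3 > -5.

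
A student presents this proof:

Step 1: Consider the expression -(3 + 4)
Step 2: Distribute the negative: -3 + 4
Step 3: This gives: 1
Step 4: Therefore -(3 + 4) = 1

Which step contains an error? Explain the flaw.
Step 2: Distribute the negative: -3 + 4

Step 2 incorrectly distributes the negative sign. The correct distribution is -(3 + 4) = -3 - 4 = -7. The negative must be applied to both terms, not just the first. The error treats -(3 + 4) as -3 + 4, which equals 1 instead of -7.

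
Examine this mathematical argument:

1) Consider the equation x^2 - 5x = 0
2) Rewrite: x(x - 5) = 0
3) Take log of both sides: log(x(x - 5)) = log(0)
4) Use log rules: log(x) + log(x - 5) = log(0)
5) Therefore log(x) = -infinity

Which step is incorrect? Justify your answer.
Step 3: Take log of both sides: log(x(x - 5)) = log(0)

Step 3 takes the logarithm of both sides, resulting in log(0) on the right side. The logarithm is only defined for positive numbers; log(0) is undefined (approaches negative infinity). This operation is invalid.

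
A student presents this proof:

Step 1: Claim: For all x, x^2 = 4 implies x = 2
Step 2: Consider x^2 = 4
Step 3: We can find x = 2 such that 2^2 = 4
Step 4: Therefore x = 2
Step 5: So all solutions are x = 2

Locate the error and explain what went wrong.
Step 4: Therefore x = 2

Step 4 incorrectly concludes that x = 2 is the only solution. The proof shows that x = 2 is A solution (existence), but does not show it is the ONLY solution (uniqueness). In fact, x = -2 is also a solution since (-2)^2 = 4. Finding one solution doesn't prove there are no others.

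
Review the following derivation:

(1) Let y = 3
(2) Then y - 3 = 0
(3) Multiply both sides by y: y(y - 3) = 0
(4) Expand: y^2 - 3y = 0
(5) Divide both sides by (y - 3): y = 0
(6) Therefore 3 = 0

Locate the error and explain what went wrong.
Step 5: Divide both sides by (y - 3): y = 0

Step 5 divides both sides by (y - 3). However, since y = 3, we have (y - 3) = 0. Division by zero is undefined, making this step invalid.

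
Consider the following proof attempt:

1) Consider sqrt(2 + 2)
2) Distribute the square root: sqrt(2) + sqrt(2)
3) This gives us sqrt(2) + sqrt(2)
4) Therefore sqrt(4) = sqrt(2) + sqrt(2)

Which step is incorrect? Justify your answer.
Step 2: Distribute the square root: sqrt(2) + sqrt(2)

Step 2 incorrectly 'distributes' the square root over addition. The square root function does not distribute: sqrt(a + b) ≠ sqrt(a) + sqrt(b). In fact, sqrt(2 + 2) = sqrt(4) ≈ 2.0000, while sqrt(2) + sqrt(2) ≈ 2.8284.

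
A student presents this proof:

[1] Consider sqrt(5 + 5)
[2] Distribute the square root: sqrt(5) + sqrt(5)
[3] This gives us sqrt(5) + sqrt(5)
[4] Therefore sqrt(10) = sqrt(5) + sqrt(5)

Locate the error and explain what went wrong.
Step 2: Distribute the square root: sqrt(5) + sqrt(5)

Step 2 incorrectly 'distributes' the square root over addition. The square root function does not distribute: sqrt(a + b) ≠ sqrt(a) + sqrt(b). In fact, sqrt(5 + 5) = sqrt(10) ≈ 3.1623, while sqrt(5) + sqrt(5) ≈ 4.4721.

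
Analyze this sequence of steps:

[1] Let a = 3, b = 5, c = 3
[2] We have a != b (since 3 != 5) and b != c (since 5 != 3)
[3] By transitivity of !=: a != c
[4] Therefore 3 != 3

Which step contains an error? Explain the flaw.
Step 3: By transitivity of !=: a != c

Step 3 incorrectly applies transitivity to the '!=' relation. Transitivity states: if a R b and b R c, then a R c. However, '!=' is not transitive. Counterexample: 3 != 5 and 5 != 3, but 3 = 3 (both equal 3). Transitivity holds for relations like <, <=, =, but not for !=.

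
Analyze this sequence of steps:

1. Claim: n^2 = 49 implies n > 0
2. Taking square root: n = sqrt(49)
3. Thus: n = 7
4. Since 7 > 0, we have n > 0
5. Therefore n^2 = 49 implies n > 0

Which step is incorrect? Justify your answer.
Step 2: Taking square root: n = sqrt(49)

Step 2 takes the square root and assumes the positive root only. The equation n^2 = 49 actually has two solutions: n = 7 and n = -7. The proof silently assumes n > 0 without justification, then uses this assumption to conclude n > 0, which is circular. The counterexample n = -7 shows the claim is false.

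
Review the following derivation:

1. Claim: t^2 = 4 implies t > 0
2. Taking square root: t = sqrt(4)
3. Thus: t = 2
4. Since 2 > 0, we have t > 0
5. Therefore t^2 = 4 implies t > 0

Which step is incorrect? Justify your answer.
Step 2: Taking square root: t = sqrt(4)

Step 2 takes the square root and assumes the positive root only. The equation t^2 = 4 actually has two solutions: t = 2 and t = -2. The proof silently assumes t > 0 without justification, then uses this assumption to conclude t > 0, which is circular. The counterexample t = -2 shows the claim is false.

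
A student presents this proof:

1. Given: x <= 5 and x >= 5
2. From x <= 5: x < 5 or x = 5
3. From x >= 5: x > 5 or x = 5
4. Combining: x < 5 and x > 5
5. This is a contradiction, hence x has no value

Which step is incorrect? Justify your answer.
Step 4: Combining: x < 5 and x > 5

Step 4 incorrectly combines the conditions. From x <= 5 and x >= 5, the intersection is x = 5. The error treats the 'or' cases as 'and' requirements. The correct conclusion is that x = 5 is the unique solution, not that no solution exists.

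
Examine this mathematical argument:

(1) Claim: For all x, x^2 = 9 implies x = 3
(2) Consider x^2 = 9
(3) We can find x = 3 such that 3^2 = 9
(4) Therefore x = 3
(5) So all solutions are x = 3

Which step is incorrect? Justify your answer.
Step 4: Therefore x = 3

Step 4 incorrectly concludes that x = 3 is the only solution. The proof shows that x = 3 is A solution (existence), but does not show it is the ONLY solution (uniqueness). In fact, x = -3 is also a solution since (-3)^2 = 9. Finding one solution doesn't prove there are no others.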